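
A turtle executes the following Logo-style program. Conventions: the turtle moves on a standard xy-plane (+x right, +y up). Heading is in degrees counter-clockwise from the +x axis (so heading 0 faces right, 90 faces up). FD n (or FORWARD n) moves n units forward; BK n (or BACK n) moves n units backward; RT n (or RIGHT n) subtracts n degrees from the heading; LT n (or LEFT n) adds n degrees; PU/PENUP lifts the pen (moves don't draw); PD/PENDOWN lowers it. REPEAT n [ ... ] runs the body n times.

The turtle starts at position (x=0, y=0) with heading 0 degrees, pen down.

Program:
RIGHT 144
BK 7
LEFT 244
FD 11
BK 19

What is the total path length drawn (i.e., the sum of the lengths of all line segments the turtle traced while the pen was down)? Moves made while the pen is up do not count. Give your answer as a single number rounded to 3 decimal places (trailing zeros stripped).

Answer: 37

Derivation:
Executing turtle program step by step:
Start: pos=(0,0), heading=0, pen down
RT 144: heading 0 -> 216
BK 7: (0,0) -> (5.663,4.114) [heading=216, draw]
LT 244: heading 216 -> 100
FD 11: (5.663,4.114) -> (3.753,14.947) [heading=100, draw]
BK 19: (3.753,14.947) -> (7.052,-3.764) [heading=100, draw]
Final: pos=(7.052,-3.764), heading=100, 3 segment(s) drawn

Segment lengths:
  seg 1: (0,0) -> (5.663,4.114), length = 7
  seg 2: (5.663,4.114) -> (3.753,14.947), length = 11
  seg 3: (3.753,14.947) -> (7.052,-3.764), length = 19
Total = 37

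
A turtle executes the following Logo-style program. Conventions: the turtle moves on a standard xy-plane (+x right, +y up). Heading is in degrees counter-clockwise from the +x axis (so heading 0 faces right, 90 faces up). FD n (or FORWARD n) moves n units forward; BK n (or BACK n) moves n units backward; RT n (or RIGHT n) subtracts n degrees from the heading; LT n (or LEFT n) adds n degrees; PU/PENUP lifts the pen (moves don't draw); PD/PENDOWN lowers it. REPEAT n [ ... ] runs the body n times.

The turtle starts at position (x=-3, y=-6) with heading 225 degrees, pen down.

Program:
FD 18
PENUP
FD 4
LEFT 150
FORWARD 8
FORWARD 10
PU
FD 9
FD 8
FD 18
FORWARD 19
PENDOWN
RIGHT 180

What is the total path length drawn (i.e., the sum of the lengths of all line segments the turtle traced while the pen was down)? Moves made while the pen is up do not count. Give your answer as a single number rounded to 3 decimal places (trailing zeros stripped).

Executing turtle program step by step:
Start: pos=(-3,-6), heading=225, pen down
FD 18: (-3,-6) -> (-15.728,-18.728) [heading=225, draw]
PU: pen up
FD 4: (-15.728,-18.728) -> (-18.556,-21.556) [heading=225, move]
LT 150: heading 225 -> 15
FD 8: (-18.556,-21.556) -> (-10.829,-19.486) [heading=15, move]
FD 10: (-10.829,-19.486) -> (-1.17,-16.898) [heading=15, move]
PU: pen up
FD 9: (-1.17,-16.898) -> (7.524,-14.568) [heading=15, move]
FD 8: (7.524,-14.568) -> (15.251,-12.498) [heading=15, move]
FD 18: (15.251,-12.498) -> (32.638,-7.839) [heading=15, move]
FD 19: (32.638,-7.839) -> (50.99,-2.921) [heading=15, move]
PD: pen down
RT 180: heading 15 -> 195
Final: pos=(50.99,-2.921), heading=195, 1 segment(s) drawn

Segment lengths:
  seg 1: (-3,-6) -> (-15.728,-18.728), length = 18
Total = 18

Answer: 18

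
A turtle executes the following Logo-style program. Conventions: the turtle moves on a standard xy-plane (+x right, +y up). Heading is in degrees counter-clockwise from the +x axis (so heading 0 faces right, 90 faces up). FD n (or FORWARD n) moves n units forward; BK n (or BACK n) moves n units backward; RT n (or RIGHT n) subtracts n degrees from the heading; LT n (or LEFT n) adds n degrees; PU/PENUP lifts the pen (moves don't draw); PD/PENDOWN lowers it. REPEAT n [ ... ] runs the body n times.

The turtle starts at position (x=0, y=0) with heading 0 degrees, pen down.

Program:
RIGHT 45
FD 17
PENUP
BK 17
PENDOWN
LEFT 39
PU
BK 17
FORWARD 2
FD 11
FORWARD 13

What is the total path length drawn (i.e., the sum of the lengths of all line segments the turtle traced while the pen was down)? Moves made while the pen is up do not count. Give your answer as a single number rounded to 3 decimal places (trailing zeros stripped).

Executing turtle program step by step:
Start: pos=(0,0), heading=0, pen down
RT 45: heading 0 -> 315
FD 17: (0,0) -> (12.021,-12.021) [heading=315, draw]
PU: pen up
BK 17: (12.021,-12.021) -> (0,0) [heading=315, move]
PD: pen down
LT 39: heading 315 -> 354
PU: pen up
BK 17: (0,0) -> (-16.907,1.777) [heading=354, move]
FD 2: (-16.907,1.777) -> (-14.918,1.568) [heading=354, move]
FD 11: (-14.918,1.568) -> (-3.978,0.418) [heading=354, move]
FD 13: (-3.978,0.418) -> (8.951,-0.941) [heading=354, move]
Final: pos=(8.951,-0.941), heading=354, 1 segment(s) drawn

Segment lengths:
  seg 1: (0,0) -> (12.021,-12.021), length = 17
Total = 17

Answer: 17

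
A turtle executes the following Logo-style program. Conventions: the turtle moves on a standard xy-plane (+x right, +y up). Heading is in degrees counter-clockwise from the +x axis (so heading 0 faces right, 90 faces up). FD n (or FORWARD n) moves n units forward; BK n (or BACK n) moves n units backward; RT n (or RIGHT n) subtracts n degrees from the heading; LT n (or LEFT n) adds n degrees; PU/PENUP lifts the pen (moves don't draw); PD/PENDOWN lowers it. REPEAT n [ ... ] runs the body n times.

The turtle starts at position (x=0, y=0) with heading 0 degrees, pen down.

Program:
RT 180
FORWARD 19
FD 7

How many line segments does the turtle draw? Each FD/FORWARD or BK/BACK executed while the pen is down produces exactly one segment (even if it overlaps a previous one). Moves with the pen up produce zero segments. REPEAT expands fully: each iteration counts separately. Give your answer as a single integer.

Answer: 2

Derivation:
Executing turtle program step by step:
Start: pos=(0,0), heading=0, pen down
RT 180: heading 0 -> 180
FD 19: (0,0) -> (-19,0) [heading=180, draw]
FD 7: (-19,0) -> (-26,0) [heading=180, draw]
Final: pos=(-26,0), heading=180, 2 segment(s) drawn
Segments drawn: 2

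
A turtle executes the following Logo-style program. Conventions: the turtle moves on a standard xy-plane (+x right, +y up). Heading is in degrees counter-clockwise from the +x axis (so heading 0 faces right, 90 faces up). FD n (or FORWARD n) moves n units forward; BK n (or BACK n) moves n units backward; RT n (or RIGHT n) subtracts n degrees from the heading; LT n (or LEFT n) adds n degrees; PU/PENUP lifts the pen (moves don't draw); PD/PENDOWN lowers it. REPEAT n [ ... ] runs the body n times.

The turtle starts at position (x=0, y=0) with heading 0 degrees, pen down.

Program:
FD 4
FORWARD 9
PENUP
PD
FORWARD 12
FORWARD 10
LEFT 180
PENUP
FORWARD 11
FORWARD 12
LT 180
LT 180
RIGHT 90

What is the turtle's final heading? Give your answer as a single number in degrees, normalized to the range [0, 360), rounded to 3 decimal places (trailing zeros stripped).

Executing turtle program step by step:
Start: pos=(0,0), heading=0, pen down
FD 4: (0,0) -> (4,0) [heading=0, draw]
FD 9: (4,0) -> (13,0) [heading=0, draw]
PU: pen up
PD: pen down
FD 12: (13,0) -> (25,0) [heading=0, draw]
FD 10: (25,0) -> (35,0) [heading=0, draw]
LT 180: heading 0 -> 180
PU: pen up
FD 11: (35,0) -> (24,0) [heading=180, move]
FD 12: (24,0) -> (12,0) [heading=180, move]
LT 180: heading 180 -> 0
LT 180: heading 0 -> 180
RT 90: heading 180 -> 90
Final: pos=(12,0), heading=90, 4 segment(s) drawn

Answer: 90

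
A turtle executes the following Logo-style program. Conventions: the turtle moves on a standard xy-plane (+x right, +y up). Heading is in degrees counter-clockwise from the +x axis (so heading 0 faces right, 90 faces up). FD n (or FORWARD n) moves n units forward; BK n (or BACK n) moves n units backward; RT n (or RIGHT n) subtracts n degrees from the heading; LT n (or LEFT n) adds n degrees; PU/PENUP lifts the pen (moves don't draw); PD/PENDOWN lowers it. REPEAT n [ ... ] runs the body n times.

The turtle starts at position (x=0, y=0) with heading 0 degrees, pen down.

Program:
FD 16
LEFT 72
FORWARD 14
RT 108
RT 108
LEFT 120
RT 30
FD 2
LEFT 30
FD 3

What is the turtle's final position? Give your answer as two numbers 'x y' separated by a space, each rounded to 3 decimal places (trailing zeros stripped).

Answer: 24.242 10.477

Derivation:
Executing turtle program step by step:
Start: pos=(0,0), heading=0, pen down
FD 16: (0,0) -> (16,0) [heading=0, draw]
LT 72: heading 0 -> 72
FD 14: (16,0) -> (20.326,13.315) [heading=72, draw]
RT 108: heading 72 -> 324
RT 108: heading 324 -> 216
LT 120: heading 216 -> 336
RT 30: heading 336 -> 306
FD 2: (20.326,13.315) -> (21.502,11.697) [heading=306, draw]
LT 30: heading 306 -> 336
FD 3: (21.502,11.697) -> (24.242,10.477) [heading=336, draw]
Final: pos=(24.242,10.477), heading=336, 4 segment(s) drawn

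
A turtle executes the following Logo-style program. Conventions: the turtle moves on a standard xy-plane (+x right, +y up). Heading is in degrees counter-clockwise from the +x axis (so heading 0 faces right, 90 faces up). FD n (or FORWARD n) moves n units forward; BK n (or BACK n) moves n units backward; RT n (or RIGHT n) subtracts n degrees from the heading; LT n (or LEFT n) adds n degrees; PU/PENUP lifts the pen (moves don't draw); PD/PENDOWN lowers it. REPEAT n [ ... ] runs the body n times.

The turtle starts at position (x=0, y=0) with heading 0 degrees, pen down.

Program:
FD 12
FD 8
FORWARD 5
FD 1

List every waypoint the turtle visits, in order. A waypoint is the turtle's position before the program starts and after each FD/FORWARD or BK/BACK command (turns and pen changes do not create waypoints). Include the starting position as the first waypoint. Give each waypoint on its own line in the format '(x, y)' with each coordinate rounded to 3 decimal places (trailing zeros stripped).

Answer: (0, 0)
(12, 0)
(20, 0)
(25, 0)
(26, 0)

Derivation:
Executing turtle program step by step:
Start: pos=(0,0), heading=0, pen down
FD 12: (0,0) -> (12,0) [heading=0, draw]
FD 8: (12,0) -> (20,0) [heading=0, draw]
FD 5: (20,0) -> (25,0) [heading=0, draw]
FD 1: (25,0) -> (26,0) [heading=0, draw]
Final: pos=(26,0), heading=0, 4 segment(s) drawn
Waypoints (5 total):
(0, 0)
(12, 0)
(20, 0)
(25, 0)
(26, 0)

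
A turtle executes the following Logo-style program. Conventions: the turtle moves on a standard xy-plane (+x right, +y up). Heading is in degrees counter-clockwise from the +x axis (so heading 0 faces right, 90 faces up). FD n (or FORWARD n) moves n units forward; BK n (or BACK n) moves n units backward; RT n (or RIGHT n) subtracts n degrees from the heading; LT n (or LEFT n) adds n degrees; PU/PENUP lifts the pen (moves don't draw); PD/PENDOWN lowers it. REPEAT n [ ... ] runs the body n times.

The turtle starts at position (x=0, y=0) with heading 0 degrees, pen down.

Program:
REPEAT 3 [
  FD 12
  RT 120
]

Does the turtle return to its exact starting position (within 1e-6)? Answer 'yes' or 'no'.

Executing turtle program step by step:
Start: pos=(0,0), heading=0, pen down
REPEAT 3 [
  -- iteration 1/3 --
  FD 12: (0,0) -> (12,0) [heading=0, draw]
  RT 120: heading 0 -> 240
  -- iteration 2/3 --
  FD 12: (12,0) -> (6,-10.392) [heading=240, draw]
  RT 120: heading 240 -> 120
  -- iteration 3/3 --
  FD 12: (6,-10.392) -> (0,0) [heading=120, draw]
  RT 120: heading 120 -> 0
]
Final: pos=(0,0), heading=0, 3 segment(s) drawn

Start position: (0, 0)
Final position: (0, 0)
Distance = 0; < 1e-6 -> CLOSED

Answer: yes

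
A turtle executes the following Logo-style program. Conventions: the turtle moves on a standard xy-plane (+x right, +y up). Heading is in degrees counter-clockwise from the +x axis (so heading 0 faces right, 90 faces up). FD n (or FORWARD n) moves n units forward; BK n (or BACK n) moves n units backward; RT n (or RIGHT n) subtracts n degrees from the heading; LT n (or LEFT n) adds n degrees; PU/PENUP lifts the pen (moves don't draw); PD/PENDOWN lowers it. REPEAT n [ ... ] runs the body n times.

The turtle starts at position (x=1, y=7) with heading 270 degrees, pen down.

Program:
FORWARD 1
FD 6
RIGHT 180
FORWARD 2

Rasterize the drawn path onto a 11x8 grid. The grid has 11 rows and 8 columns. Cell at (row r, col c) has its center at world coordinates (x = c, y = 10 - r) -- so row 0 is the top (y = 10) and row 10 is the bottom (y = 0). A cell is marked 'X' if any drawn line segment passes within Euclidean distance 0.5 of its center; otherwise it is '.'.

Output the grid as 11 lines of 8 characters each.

Segment 0: (1,7) -> (1,6)
Segment 1: (1,6) -> (1,0)
Segment 2: (1,0) -> (1,2)

Answer: ........
........
........
.X......
.X......
.X......
.X......
.X......
.X......
.X......
.X......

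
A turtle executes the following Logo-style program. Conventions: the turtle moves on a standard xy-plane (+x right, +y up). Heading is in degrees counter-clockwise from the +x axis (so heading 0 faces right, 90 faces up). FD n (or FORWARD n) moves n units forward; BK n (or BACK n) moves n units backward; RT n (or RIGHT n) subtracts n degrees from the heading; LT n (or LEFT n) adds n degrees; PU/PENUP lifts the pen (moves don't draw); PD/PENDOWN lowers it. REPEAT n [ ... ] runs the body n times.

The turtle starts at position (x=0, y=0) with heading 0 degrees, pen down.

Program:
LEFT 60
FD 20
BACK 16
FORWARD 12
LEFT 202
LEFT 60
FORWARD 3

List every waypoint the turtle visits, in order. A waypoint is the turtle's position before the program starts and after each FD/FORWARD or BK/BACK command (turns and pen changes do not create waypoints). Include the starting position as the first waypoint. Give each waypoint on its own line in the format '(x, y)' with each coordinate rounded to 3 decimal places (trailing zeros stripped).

Answer: (0, 0)
(10, 17.321)
(2, 3.464)
(8, 13.856)
(10.364, 12.009)

Derivation:
Executing turtle program step by step:
Start: pos=(0,0), heading=0, pen down
LT 60: heading 0 -> 60
FD 20: (0,0) -> (10,17.321) [heading=60, draw]
BK 16: (10,17.321) -> (2,3.464) [heading=60, draw]
FD 12: (2,3.464) -> (8,13.856) [heading=60, draw]
LT 202: heading 60 -> 262
LT 60: heading 262 -> 322
FD 3: (8,13.856) -> (10.364,12.009) [heading=322, draw]
Final: pos=(10.364,12.009), heading=322, 4 segment(s) drawn
Waypoints (5 total):
(0, 0)
(10, 17.321)
(2, 3.464)
(8, 13.856)
(10.364, 12.009)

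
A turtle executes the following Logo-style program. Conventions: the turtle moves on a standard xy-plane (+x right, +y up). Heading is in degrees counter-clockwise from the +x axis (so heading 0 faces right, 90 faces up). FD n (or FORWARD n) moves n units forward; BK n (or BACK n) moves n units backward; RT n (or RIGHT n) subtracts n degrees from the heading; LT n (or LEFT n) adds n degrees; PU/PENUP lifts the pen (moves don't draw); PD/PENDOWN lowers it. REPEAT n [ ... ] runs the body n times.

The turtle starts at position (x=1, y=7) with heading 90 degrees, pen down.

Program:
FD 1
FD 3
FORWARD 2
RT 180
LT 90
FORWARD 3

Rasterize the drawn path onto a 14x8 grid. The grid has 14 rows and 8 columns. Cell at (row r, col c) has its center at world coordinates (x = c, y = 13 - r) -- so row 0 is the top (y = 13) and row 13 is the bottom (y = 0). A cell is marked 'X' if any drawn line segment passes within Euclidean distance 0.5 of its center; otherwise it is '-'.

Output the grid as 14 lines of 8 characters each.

Answer: -XXXX---
-X------
-X------
-X------
-X------
-X------
-X------
--------
--------
--------
--------
--------
--------
--------

Derivation:
Segment 0: (1,7) -> (1,8)
Segment 1: (1,8) -> (1,11)
Segment 2: (1,11) -> (1,13)
Segment 3: (1,13) -> (4,13)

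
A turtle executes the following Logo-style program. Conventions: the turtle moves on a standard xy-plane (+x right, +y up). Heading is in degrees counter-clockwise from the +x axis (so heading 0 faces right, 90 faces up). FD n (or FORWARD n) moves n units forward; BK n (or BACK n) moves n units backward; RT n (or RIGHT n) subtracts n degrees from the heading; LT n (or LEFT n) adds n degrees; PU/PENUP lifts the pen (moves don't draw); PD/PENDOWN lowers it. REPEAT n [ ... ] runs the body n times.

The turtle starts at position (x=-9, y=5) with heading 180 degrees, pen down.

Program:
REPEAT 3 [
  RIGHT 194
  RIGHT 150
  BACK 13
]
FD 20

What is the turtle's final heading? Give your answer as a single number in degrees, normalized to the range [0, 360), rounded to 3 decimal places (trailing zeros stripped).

Answer: 228

Derivation:
Executing turtle program step by step:
Start: pos=(-9,5), heading=180, pen down
REPEAT 3 [
  -- iteration 1/3 --
  RT 194: heading 180 -> 346
  RT 150: heading 346 -> 196
  BK 13: (-9,5) -> (3.496,8.583) [heading=196, draw]
  -- iteration 2/3 --
  RT 194: heading 196 -> 2
  RT 150: heading 2 -> 212
  BK 13: (3.496,8.583) -> (14.521,15.472) [heading=212, draw]
  -- iteration 3/3 --
  RT 194: heading 212 -> 18
  RT 150: heading 18 -> 228
  BK 13: (14.521,15.472) -> (23.22,25.133) [heading=228, draw]
]
FD 20: (23.22,25.133) -> (9.837,10.27) [heading=228, draw]
Final: pos=(9.837,10.27), heading=228, 4 segment(s) drawn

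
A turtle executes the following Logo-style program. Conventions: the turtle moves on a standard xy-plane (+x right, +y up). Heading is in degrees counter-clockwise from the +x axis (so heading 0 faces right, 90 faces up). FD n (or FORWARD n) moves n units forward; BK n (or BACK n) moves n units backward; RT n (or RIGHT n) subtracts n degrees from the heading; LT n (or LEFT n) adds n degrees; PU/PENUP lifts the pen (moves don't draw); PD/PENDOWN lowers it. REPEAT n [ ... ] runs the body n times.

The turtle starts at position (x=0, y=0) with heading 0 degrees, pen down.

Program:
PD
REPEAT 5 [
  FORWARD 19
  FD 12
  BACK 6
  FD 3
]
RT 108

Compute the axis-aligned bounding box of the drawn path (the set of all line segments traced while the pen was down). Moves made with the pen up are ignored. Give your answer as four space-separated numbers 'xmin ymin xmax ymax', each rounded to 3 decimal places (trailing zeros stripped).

Executing turtle program step by step:
Start: pos=(0,0), heading=0, pen down
PD: pen down
REPEAT 5 [
  -- iteration 1/5 --
  FD 19: (0,0) -> (19,0) [heading=0, draw]
  FD 12: (19,0) -> (31,0) [heading=0, draw]
  BK 6: (31,0) -> (25,0) [heading=0, draw]
  FD 3: (25,0) -> (28,0) [heading=0, draw]
  -- iteration 2/5 --
  FD 19: (28,0) -> (47,0) [heading=0, draw]
  FD 12: (47,0) -> (59,0) [heading=0, draw]
  BK 6: (59,0) -> (53,0) [heading=0, draw]
  FD 3: (53,0) -> (56,0) [heading=0, draw]
  -- iteration 3/5 --
  FD 19: (56,0) -> (75,0) [heading=0, draw]
  FD 12: (75,0) -> (87,0) [heading=0, draw]
  BK 6: (87,0) -> (81,0) [heading=0, draw]
  FD 3: (81,0) -> (84,0) [heading=0, draw]
  -- iteration 4/5 --
  FD 19: (84,0) -> (103,0) [heading=0, draw]
  FD 12: (103,0) -> (115,0) [heading=0, draw]
  BK 6: (115,0) -> (109,0) [heading=0, draw]
  FD 3: (109,0) -> (112,0) [heading=0, draw]
  -- iteration 5/5 --
  FD 19: (112,0) -> (131,0) [heading=0, draw]
  FD 12: (131,0) -> (143,0) [heading=0, draw]
  BK 6: (143,0) -> (137,0) [heading=0, draw]
  FD 3: (137,0) -> (140,0) [heading=0, draw]
]
RT 108: heading 0 -> 252
Final: pos=(140,0), heading=252, 20 segment(s) drawn

Segment endpoints: x in {0, 19, 25, 28, 31, 47, 53, 56, 59, 75, 81, 84, 87, 103, 109, 112, 115, 131, 137, 140, 143}, y in {0}
xmin=0, ymin=0, xmax=143, ymax=0

Answer: 0 0 143 0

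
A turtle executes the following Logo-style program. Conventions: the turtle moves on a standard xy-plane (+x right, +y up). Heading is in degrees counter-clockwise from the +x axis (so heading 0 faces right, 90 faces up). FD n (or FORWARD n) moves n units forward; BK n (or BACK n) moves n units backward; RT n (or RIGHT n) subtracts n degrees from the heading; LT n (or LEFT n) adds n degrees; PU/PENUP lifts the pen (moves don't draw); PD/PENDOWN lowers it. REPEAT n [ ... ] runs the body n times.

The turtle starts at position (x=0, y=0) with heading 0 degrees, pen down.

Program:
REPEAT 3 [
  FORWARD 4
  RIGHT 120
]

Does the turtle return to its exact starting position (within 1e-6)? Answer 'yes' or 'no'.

Executing turtle program step by step:
Start: pos=(0,0), heading=0, pen down
REPEAT 3 [
  -- iteration 1/3 --
  FD 4: (0,0) -> (4,0) [heading=0, draw]
  RT 120: heading 0 -> 240
  -- iteration 2/3 --
  FD 4: (4,0) -> (2,-3.464) [heading=240, draw]
  RT 120: heading 240 -> 120
  -- iteration 3/3 --
  FD 4: (2,-3.464) -> (0,0) [heading=120, draw]
  RT 120: heading 120 -> 0
]
Final: pos=(0,0), heading=0, 3 segment(s) drawn

Start position: (0, 0)
Final position: (0, 0)
Distance = 0; < 1e-6 -> CLOSED

Answer: yes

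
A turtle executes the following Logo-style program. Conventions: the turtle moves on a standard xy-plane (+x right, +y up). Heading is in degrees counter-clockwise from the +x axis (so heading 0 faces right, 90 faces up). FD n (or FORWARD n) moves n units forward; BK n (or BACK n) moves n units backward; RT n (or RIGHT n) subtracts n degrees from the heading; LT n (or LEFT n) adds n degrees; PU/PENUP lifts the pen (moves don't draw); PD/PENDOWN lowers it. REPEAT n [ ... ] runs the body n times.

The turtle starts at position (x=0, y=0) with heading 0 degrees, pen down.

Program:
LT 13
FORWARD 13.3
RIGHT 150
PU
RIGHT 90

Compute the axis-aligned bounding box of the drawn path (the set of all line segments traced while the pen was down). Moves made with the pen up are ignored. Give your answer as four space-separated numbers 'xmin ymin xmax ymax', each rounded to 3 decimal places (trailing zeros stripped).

Answer: 0 0 12.959 2.992

Derivation:
Executing turtle program step by step:
Start: pos=(0,0), heading=0, pen down
LT 13: heading 0 -> 13
FD 13.3: (0,0) -> (12.959,2.992) [heading=13, draw]
RT 150: heading 13 -> 223
PU: pen up
RT 90: heading 223 -> 133
Final: pos=(12.959,2.992), heading=133, 1 segment(s) drawn

Segment endpoints: x in {0, 12.959}, y in {0, 2.992}
xmin=0, ymin=0, xmax=12.959, ymax=2.992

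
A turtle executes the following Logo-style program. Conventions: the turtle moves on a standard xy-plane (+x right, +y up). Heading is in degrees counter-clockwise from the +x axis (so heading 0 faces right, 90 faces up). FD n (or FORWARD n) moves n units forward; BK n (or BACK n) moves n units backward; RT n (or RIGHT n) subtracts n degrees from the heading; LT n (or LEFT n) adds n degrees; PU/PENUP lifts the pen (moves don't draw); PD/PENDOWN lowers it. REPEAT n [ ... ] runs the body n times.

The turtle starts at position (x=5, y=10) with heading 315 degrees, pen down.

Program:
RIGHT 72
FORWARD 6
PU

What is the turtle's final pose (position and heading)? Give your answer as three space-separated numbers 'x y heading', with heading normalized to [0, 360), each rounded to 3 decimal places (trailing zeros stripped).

Answer: 2.276 4.654 243

Derivation:
Executing turtle program step by step:
Start: pos=(5,10), heading=315, pen down
RT 72: heading 315 -> 243
FD 6: (5,10) -> (2.276,4.654) [heading=243, draw]
PU: pen up
Final: pos=(2.276,4.654), heading=243, 1 segment(s) drawn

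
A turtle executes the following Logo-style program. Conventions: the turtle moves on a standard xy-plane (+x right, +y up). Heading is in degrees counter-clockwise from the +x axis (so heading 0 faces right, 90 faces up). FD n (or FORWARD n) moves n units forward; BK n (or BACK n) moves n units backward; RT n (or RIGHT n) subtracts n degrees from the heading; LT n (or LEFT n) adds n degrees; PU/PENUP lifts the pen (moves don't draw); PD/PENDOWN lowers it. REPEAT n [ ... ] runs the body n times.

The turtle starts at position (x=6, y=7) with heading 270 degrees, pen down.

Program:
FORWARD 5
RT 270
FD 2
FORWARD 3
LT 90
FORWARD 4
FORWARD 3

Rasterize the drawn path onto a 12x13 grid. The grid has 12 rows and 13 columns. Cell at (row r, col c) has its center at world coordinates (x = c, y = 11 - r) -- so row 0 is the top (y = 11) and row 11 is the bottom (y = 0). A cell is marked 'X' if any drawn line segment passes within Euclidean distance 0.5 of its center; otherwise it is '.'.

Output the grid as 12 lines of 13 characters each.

Answer: .............
.............
...........X.
...........X.
......X....X.
......X....X.
......X....X.
......X....X.
......X....X.
......XXXXXX.
.............
.............

Derivation:
Segment 0: (6,7) -> (6,2)
Segment 1: (6,2) -> (8,2)
Segment 2: (8,2) -> (11,2)
Segment 3: (11,2) -> (11,6)
Segment 4: (11,6) -> (11,9)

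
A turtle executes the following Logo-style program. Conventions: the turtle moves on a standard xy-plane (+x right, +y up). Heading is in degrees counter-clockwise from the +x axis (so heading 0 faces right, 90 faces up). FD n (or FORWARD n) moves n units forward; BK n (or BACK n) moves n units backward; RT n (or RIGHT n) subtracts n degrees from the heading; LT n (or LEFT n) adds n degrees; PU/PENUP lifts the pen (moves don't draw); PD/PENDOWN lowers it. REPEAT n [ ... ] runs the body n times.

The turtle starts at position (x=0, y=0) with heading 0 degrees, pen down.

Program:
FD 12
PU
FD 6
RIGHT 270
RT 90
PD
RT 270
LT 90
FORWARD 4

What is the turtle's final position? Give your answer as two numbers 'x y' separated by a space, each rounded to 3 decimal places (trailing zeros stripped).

Executing turtle program step by step:
Start: pos=(0,0), heading=0, pen down
FD 12: (0,0) -> (12,0) [heading=0, draw]
PU: pen up
FD 6: (12,0) -> (18,0) [heading=0, move]
RT 270: heading 0 -> 90
RT 90: heading 90 -> 0
PD: pen down
RT 270: heading 0 -> 90
LT 90: heading 90 -> 180
FD 4: (18,0) -> (14,0) [heading=180, draw]
Final: pos=(14,0), heading=180, 2 segment(s) drawn

Answer: 14 0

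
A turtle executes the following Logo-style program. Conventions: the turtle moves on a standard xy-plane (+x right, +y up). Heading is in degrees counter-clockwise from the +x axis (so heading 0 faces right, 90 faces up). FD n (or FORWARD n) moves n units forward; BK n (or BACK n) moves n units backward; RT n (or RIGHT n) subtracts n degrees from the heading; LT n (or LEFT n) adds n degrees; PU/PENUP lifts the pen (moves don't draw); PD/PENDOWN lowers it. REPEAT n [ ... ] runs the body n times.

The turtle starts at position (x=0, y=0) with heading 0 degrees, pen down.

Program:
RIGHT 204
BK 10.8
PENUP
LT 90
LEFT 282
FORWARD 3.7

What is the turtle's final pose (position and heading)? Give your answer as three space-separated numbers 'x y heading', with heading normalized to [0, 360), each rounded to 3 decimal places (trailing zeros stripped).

Answer: 6.247 -3.623 168

Derivation:
Executing turtle program step by step:
Start: pos=(0,0), heading=0, pen down
RT 204: heading 0 -> 156
BK 10.8: (0,0) -> (9.866,-4.393) [heading=156, draw]
PU: pen up
LT 90: heading 156 -> 246
LT 282: heading 246 -> 168
FD 3.7: (9.866,-4.393) -> (6.247,-3.623) [heading=168, move]
Final: pos=(6.247,-3.623), heading=168, 1 segment(s) drawn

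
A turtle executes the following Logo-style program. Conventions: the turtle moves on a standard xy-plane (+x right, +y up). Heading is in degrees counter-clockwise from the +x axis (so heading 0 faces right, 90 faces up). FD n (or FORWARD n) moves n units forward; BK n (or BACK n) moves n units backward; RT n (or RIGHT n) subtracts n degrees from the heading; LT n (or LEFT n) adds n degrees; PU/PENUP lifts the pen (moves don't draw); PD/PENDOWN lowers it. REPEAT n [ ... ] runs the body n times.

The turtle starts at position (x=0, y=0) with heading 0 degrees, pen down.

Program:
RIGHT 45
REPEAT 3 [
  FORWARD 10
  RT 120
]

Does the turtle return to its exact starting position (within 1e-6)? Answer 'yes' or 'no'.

Answer: yes

Derivation:
Executing turtle program step by step:
Start: pos=(0,0), heading=0, pen down
RT 45: heading 0 -> 315
REPEAT 3 [
  -- iteration 1/3 --
  FD 10: (0,0) -> (7.071,-7.071) [heading=315, draw]
  RT 120: heading 315 -> 195
  -- iteration 2/3 --
  FD 10: (7.071,-7.071) -> (-2.588,-9.659) [heading=195, draw]
  RT 120: heading 195 -> 75
  -- iteration 3/3 --
  FD 10: (-2.588,-9.659) -> (0,0) [heading=75, draw]
  RT 120: heading 75 -> 315
]
Final: pos=(0,0), heading=315, 3 segment(s) drawn

Start position: (0, 0)
Final position: (0, 0)
Distance = 0; < 1e-6 -> CLOSED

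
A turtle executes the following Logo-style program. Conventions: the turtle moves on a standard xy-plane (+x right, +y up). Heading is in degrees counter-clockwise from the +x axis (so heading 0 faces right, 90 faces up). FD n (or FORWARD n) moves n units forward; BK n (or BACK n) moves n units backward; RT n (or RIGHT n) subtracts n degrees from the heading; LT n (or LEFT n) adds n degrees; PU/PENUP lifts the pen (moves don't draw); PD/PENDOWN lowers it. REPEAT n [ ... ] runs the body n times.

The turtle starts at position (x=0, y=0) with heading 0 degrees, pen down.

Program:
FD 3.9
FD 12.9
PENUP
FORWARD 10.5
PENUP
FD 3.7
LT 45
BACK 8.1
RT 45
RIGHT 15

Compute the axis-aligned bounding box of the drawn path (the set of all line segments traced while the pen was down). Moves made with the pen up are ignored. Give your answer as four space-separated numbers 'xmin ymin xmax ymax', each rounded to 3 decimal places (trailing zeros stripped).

Executing turtle program step by step:
Start: pos=(0,0), heading=0, pen down
FD 3.9: (0,0) -> (3.9,0) [heading=0, draw]
FD 12.9: (3.9,0) -> (16.8,0) [heading=0, draw]
PU: pen up
FD 10.5: (16.8,0) -> (27.3,0) [heading=0, move]
PU: pen up
FD 3.7: (27.3,0) -> (31,0) [heading=0, move]
LT 45: heading 0 -> 45
BK 8.1: (31,0) -> (25.272,-5.728) [heading=45, move]
RT 45: heading 45 -> 0
RT 15: heading 0 -> 345
Final: pos=(25.272,-5.728), heading=345, 2 segment(s) drawn

Segment endpoints: x in {0, 3.9, 16.8}, y in {0}
xmin=0, ymin=0, xmax=16.8, ymax=0

Answer: 0 0 16.8 0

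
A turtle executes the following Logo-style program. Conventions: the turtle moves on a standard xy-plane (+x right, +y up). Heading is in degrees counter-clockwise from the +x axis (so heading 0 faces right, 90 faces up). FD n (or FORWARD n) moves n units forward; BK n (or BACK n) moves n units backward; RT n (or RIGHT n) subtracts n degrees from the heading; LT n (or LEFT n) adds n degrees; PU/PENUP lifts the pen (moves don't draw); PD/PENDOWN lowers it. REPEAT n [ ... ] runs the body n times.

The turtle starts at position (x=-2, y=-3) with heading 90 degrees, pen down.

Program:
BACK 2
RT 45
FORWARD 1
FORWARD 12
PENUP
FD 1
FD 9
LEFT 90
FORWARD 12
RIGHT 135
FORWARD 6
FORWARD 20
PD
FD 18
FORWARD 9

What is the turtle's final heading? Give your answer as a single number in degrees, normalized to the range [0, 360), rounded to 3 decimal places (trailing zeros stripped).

Executing turtle program step by step:
Start: pos=(-2,-3), heading=90, pen down
BK 2: (-2,-3) -> (-2,-5) [heading=90, draw]
RT 45: heading 90 -> 45
FD 1: (-2,-5) -> (-1.293,-4.293) [heading=45, draw]
FD 12: (-1.293,-4.293) -> (7.192,4.192) [heading=45, draw]
PU: pen up
FD 1: (7.192,4.192) -> (7.899,4.899) [heading=45, move]
FD 9: (7.899,4.899) -> (14.263,11.263) [heading=45, move]
LT 90: heading 45 -> 135
FD 12: (14.263,11.263) -> (5.778,19.749) [heading=135, move]
RT 135: heading 135 -> 0
FD 6: (5.778,19.749) -> (11.778,19.749) [heading=0, move]
FD 20: (11.778,19.749) -> (31.778,19.749) [heading=0, move]
PD: pen down
FD 18: (31.778,19.749) -> (49.778,19.749) [heading=0, draw]
FD 9: (49.778,19.749) -> (58.778,19.749) [heading=0, draw]
Final: pos=(58.778,19.749), heading=0, 5 segment(s) drawn

Answer: 0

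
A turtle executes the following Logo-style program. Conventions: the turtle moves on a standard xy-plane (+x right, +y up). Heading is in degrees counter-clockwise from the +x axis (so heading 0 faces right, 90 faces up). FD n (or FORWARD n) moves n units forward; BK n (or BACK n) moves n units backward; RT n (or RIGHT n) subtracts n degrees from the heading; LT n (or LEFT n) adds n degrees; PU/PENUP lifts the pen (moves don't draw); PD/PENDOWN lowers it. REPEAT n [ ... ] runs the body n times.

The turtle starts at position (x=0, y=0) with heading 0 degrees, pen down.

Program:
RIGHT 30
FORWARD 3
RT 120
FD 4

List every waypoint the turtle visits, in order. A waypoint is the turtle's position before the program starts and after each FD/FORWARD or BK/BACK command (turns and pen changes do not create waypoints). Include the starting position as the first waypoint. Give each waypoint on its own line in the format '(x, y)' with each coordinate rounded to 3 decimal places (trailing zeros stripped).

Executing turtle program step by step:
Start: pos=(0,0), heading=0, pen down
RT 30: heading 0 -> 330
FD 3: (0,0) -> (2.598,-1.5) [heading=330, draw]
RT 120: heading 330 -> 210
FD 4: (2.598,-1.5) -> (-0.866,-3.5) [heading=210, draw]
Final: pos=(-0.866,-3.5), heading=210, 2 segment(s) drawn
Waypoints (3 total):
(0, 0)
(2.598, -1.5)
(-0.866, -3.5)

Answer: (0, 0)
(2.598, -1.5)
(-0.866, -3.5)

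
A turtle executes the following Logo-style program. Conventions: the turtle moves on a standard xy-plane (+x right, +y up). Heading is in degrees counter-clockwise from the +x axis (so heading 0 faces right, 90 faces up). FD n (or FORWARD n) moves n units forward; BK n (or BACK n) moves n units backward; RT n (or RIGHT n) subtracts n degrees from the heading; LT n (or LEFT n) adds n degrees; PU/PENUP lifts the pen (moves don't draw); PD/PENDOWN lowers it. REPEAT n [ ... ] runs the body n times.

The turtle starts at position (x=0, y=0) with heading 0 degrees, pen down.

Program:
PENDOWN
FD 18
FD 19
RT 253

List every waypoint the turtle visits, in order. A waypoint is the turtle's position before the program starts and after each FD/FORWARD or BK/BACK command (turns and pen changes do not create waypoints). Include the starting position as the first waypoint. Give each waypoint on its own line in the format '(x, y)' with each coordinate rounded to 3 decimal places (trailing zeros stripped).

Executing turtle program step by step:
Start: pos=(0,0), heading=0, pen down
PD: pen down
FD 18: (0,0) -> (18,0) [heading=0, draw]
FD 19: (18,0) -> (37,0) [heading=0, draw]
RT 253: heading 0 -> 107
Final: pos=(37,0), heading=107, 2 segment(s) drawn
Waypoints (3 total):
(0, 0)
(18, 0)
(37, 0)

Answer: (0, 0)
(18, 0)
(37, 0)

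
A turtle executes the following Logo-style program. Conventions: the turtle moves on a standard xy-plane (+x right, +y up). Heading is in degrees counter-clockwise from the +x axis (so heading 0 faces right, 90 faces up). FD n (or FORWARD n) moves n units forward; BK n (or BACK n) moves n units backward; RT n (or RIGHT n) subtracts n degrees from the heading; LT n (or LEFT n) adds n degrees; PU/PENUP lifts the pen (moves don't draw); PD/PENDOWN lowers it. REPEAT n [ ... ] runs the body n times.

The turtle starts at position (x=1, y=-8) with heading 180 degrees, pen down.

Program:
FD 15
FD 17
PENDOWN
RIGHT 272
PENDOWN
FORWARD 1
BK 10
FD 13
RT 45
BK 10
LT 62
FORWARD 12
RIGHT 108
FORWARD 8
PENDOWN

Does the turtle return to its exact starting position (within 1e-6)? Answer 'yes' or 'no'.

Answer: no

Derivation:
Executing turtle program step by step:
Start: pos=(1,-8), heading=180, pen down
FD 15: (1,-8) -> (-14,-8) [heading=180, draw]
FD 17: (-14,-8) -> (-31,-8) [heading=180, draw]
PD: pen down
RT 272: heading 180 -> 268
PD: pen down
FD 1: (-31,-8) -> (-31.035,-8.999) [heading=268, draw]
BK 10: (-31.035,-8.999) -> (-30.686,0.995) [heading=268, draw]
FD 13: (-30.686,0.995) -> (-31.14,-11.998) [heading=268, draw]
RT 45: heading 268 -> 223
BK 10: (-31.14,-11.998) -> (-23.826,-5.178) [heading=223, draw]
LT 62: heading 223 -> 285
FD 12: (-23.826,-5.178) -> (-20.72,-16.769) [heading=285, draw]
RT 108: heading 285 -> 177
FD 8: (-20.72,-16.769) -> (-28.709,-16.35) [heading=177, draw]
PD: pen down
Final: pos=(-28.709,-16.35), heading=177, 8 segment(s) drawn

Start position: (1, -8)
Final position: (-28.709, -16.35)
Distance = 30.86; >= 1e-6 -> NOT closed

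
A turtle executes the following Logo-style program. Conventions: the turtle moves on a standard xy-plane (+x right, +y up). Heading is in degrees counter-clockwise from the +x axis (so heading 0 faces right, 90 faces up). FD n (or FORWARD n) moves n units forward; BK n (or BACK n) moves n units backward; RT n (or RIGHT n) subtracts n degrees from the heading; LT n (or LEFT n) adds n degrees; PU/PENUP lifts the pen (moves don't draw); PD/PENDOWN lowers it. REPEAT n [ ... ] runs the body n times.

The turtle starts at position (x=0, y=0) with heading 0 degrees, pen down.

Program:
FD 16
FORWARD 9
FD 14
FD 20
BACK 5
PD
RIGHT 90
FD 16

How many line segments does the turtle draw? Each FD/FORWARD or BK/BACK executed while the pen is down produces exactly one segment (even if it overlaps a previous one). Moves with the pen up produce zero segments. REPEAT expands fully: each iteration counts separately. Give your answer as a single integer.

Answer: 6

Derivation:
Executing turtle program step by step:
Start: pos=(0,0), heading=0, pen down
FD 16: (0,0) -> (16,0) [heading=0, draw]
FD 9: (16,0) -> (25,0) [heading=0, draw]
FD 14: (25,0) -> (39,0) [heading=0, draw]
FD 20: (39,0) -> (59,0) [heading=0, draw]
BK 5: (59,0) -> (54,0) [heading=0, draw]
PD: pen down
RT 90: heading 0 -> 270
FD 16: (54,0) -> (54,-16) [heading=270, draw]
Final: pos=(54,-16), heading=270, 6 segment(s) drawn
Segments drawn: 6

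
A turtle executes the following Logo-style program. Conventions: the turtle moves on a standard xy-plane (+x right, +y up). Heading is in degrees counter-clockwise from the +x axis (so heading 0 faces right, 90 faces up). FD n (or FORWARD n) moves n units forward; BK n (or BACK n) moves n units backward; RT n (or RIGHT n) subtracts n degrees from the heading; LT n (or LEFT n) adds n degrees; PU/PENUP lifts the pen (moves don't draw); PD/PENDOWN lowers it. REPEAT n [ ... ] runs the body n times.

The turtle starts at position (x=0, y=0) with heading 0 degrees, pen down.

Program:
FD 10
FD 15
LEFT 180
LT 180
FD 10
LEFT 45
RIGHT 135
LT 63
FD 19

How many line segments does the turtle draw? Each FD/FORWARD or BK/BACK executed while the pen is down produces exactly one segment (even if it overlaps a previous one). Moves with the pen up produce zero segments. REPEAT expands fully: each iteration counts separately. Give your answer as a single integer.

Answer: 4

Derivation:
Executing turtle program step by step:
Start: pos=(0,0), heading=0, pen down
FD 10: (0,0) -> (10,0) [heading=0, draw]
FD 15: (10,0) -> (25,0) [heading=0, draw]
LT 180: heading 0 -> 180
LT 180: heading 180 -> 0
FD 10: (25,0) -> (35,0) [heading=0, draw]
LT 45: heading 0 -> 45
RT 135: heading 45 -> 270
LT 63: heading 270 -> 333
FD 19: (35,0) -> (51.929,-8.626) [heading=333, draw]
Final: pos=(51.929,-8.626), heading=333, 4 segment(s) drawn
Segments drawn: 4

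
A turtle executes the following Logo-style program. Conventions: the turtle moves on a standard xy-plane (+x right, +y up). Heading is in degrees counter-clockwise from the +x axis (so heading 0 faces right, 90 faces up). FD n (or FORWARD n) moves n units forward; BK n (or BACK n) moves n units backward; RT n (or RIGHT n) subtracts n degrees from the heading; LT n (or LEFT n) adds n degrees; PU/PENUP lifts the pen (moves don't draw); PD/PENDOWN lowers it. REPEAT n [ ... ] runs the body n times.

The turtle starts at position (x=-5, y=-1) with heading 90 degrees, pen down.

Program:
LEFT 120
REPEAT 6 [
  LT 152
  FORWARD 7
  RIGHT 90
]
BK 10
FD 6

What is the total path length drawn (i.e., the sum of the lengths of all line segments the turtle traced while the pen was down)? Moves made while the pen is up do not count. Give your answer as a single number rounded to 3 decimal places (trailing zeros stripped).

Answer: 58

Derivation:
Executing turtle program step by step:
Start: pos=(-5,-1), heading=90, pen down
LT 120: heading 90 -> 210
REPEAT 6 [
  -- iteration 1/6 --
  LT 152: heading 210 -> 2
  FD 7: (-5,-1) -> (1.996,-0.756) [heading=2, draw]
  RT 90: heading 2 -> 272
  -- iteration 2/6 --
  LT 152: heading 272 -> 64
  FD 7: (1.996,-0.756) -> (5.064,5.536) [heading=64, draw]
  RT 90: heading 64 -> 334
  -- iteration 3/6 --
  LT 152: heading 334 -> 126
  FD 7: (5.064,5.536) -> (0.95,11.199) [heading=126, draw]
  RT 90: heading 126 -> 36
  -- iteration 4/6 --
  LT 152: heading 36 -> 188
  FD 7: (0.95,11.199) -> (-5.982,10.225) [heading=188, draw]
  RT 90: heading 188 -> 98
  -- iteration 5/6 --
  LT 152: heading 98 -> 250
  FD 7: (-5.982,10.225) -> (-8.376,3.647) [heading=250, draw]
  RT 90: heading 250 -> 160
  -- iteration 6/6 --
  LT 152: heading 160 -> 312
  FD 7: (-8.376,3.647) -> (-3.692,-1.555) [heading=312, draw]
  RT 90: heading 312 -> 222
]
BK 10: (-3.692,-1.555) -> (3.739,5.136) [heading=222, draw]
FD 6: (3.739,5.136) -> (-0.72,1.121) [heading=222, draw]
Final: pos=(-0.72,1.121), heading=222, 8 segment(s) drawn

Segment lengths:
  seg 1: (-5,-1) -> (1.996,-0.756), length = 7
  seg 2: (1.996,-0.756) -> (5.064,5.536), length = 7
  seg 3: (5.064,5.536) -> (0.95,11.199), length = 7
  seg 4: (0.95,11.199) -> (-5.982,10.225), length = 7
  seg 5: (-5.982,10.225) -> (-8.376,3.647), length = 7
  seg 6: (-8.376,3.647) -> (-3.692,-1.555), length = 7
  seg 7: (-3.692,-1.555) -> (3.739,5.136), length = 10
  seg 8: (3.739,5.136) -> (-0.72,1.121), length = 6
Total = 58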